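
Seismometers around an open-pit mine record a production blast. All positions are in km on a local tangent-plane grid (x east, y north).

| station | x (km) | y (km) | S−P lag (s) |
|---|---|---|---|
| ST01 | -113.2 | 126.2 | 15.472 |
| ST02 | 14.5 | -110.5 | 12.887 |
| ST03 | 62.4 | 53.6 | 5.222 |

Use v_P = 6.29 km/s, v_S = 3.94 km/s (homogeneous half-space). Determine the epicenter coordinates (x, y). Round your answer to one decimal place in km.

Distance from S−P lag: d = Δt · v_P v_S / (v_P − v_S) = Δt · (6.29·3.94)/(6.29−3.94) ≈ 10.5458·Δt.
So d_ST01 = 163.16, d_ST02 = 135.90, d_ST03 = 55.07 km.
Circle about each station: (x + 113.2)² + (y − 126.2)² = 163.16²; (x − 14.5)² + (y + 110.5)² = 135.90²; (x − 62.4)² + (y − 53.6)² = 55.07².
Subtracting pairs of circle equations eliminates x²+y² and gives linear equations (the radical axes):
255.4 x − 473.4 y = -8167.80
351.2 x − 145.2 y = 1614.52
Solving the 2×2 system: x ≈ 15.1, y ≈ 25.4 km.

15.1 km east, 25.4 km north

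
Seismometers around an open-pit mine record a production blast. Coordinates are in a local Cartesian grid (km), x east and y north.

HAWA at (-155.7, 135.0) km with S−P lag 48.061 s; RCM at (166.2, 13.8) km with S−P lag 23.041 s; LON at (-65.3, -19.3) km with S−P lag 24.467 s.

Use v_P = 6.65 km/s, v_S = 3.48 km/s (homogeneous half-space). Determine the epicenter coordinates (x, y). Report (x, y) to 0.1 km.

(76.2, -128.3)

Distance from S−P lag: d = Δt · v_P v_S / (v_P − v_S) = Δt · (6.65·3.48)/(6.65−3.48) ≈ 7.3003·Δt.
So d_HAWA = 350.86, d_RCM = 168.21, d_LON = 178.62 km.
Circle about each station: (x + 155.7)² + (y − 135.0)² = 350.86²; (x − 166.2)² + (y − 13.8)² = 168.21²; (x + 65.3)² + (y + 19.3)² = 178.62².
Subtracting the HAWA equation from the RCM and LON equations removes the quadratic terms:
643.8 x − 242.4 y = 80153.53
180.8 x − 308.6 y = 53366.73
Solving the 2×2 system: x ≈ 76.2, y ≈ -128.3 km.
Check against HAWA (with the unrounded x, y): √((x + 155.7)²+(y − 135.0)²) = 350.85 ≈ 350.86 km. ✓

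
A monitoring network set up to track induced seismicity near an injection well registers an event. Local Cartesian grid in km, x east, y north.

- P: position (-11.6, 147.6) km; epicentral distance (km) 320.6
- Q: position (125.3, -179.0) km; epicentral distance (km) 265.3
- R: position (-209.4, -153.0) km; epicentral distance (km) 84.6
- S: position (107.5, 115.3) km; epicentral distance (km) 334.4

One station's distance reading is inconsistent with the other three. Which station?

P

Solve using three stations at a time. Using Q, R, S (subtract circle equations pairwise → linear system) gives (x, y) ≈ (-132.7, -117.3).
Distances from that point to each station vs reported:
  P: calculated 291.3 vs reported 320.6 → residual 29.3 km
  Q: calculated 265.3 vs reported 265.3 → residual 0.0 km
  R: calculated 84.6 vs reported 84.6 → residual 0.0 km
  S: calculated 334.4 vs reported 334.4 → residual 0.0 km
Q, R, S are mutually consistent (residuals ≈ 0); P is off by 29.3 km.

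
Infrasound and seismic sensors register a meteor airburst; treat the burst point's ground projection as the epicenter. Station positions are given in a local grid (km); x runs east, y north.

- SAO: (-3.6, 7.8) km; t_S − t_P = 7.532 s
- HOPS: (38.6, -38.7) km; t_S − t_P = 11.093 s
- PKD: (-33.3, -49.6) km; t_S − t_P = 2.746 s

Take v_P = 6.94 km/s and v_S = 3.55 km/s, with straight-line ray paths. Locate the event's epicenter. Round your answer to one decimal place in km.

Distance from S−P lag: d = Δt · v_P v_S / (v_P − v_S) = Δt · (6.94·3.55)/(6.94−3.55) ≈ 7.2676·Δt.
So d_SAO = 54.74, d_HOPS = 80.62, d_PKD = 19.96 km.
Circle about each station: (x + 3.6)² + (y − 7.8)² = 54.74²; (x − 38.6)² + (y + 38.7)² = 80.62²; (x + 33.3)² + (y + 49.6)² = 19.96².
Subtracting pairs of circle equations eliminates x²+y² and gives linear equations (the radical axes):
84.4 x − 93.0 y = -589.27
-59.4 x − 114.8 y = 6093.32
Solving the 2×2 system: x ≈ -41.7, y ≈ -31.5 km.

(-41.7, -31.5)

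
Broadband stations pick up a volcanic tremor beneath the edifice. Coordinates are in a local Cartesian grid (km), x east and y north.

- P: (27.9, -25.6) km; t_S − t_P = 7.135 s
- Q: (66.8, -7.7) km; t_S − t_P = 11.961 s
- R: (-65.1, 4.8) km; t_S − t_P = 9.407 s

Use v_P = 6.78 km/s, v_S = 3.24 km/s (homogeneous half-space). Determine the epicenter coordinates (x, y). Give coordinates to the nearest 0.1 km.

Distance from S−P lag: d = Δt · v_P v_S / (v_P − v_S) = Δt · (6.78·3.24)/(6.78−3.24) ≈ 6.2054·Δt.
So d_P = 44.28, d_Q = 74.22, d_R = 58.37 km.
Circle about each station: (x − 27.9)² + (y + 25.6)² = 44.28²; (x − 66.8)² + (y + 7.7)² = 74.22²; (x + 65.1)² + (y − 4.8)² = 58.37².
Subtracting the P equation from the Q and R equations removes the quadratic terms:
77.8 x + 35.8 y = -460.13
-186.0 x + 60.8 y = 1380.94
Solving the 2×2 system: x ≈ -6.8, y ≈ 1.9 km.

x ≈ -6.8 km, y ≈ 1.9 km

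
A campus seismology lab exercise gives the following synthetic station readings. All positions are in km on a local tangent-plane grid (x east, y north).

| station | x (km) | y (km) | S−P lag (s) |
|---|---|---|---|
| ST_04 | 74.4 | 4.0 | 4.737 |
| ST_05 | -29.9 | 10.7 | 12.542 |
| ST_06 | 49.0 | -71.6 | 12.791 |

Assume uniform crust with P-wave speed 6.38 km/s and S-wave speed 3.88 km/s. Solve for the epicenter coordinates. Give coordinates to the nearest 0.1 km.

x ≈ 88.3 km, y ≈ 48.8 km

Distance from S−P lag: d = Δt · v_P v_S / (v_P − v_S) = Δt · (6.38·3.88)/(6.38−3.88) ≈ 9.9018·Δt.
So d_ST_04 = 46.90, d_ST_05 = 124.19, d_ST_06 = 126.65 km.
Circle about each station: (x − 74.4)² + (y − 4.0)² = 46.90²; (x + 29.9)² + (y − 10.7)² = 124.19²; (x − 49.0)² + (y + 71.6)² = 126.65².
Subtracting pairs of circle equations eliminates x²+y² and gives linear equations (the radical axes):
-208.6 x + 13.4 y = -17766.41
-50.8 x − 151.2 y = -11864.41
Solving the 2×2 system: x ≈ 88.3, y ≈ 48.8 km.
Check against ST_04 (with the unrounded x, y): √((x − 74.4)²+(y − 4.0)²) = 46.91 ≈ 46.90 km. ✓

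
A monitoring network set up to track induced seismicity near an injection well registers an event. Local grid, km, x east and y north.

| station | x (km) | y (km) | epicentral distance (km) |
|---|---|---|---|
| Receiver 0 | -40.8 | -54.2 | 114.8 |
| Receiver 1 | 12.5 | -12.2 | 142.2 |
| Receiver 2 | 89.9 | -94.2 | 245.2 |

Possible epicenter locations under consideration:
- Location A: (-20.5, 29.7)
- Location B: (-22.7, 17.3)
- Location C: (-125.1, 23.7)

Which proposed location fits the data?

Location C

For each candidate, compare |candidate − station| to the reported distance:
Location A: residuals Receiver 0 28.5, Receiver 1 88.9, Receiver 2 79.3 → max 88.9 km
Location B: residuals Receiver 0 41.0, Receiver 1 96.3, Receiver 2 86.7 → max 96.3 km
Location C: residuals Receiver 0 0.0, Receiver 1 0.0, Receiver 2 0.0 → max 0.0 km
Only Location C has all residuals ≈ 0.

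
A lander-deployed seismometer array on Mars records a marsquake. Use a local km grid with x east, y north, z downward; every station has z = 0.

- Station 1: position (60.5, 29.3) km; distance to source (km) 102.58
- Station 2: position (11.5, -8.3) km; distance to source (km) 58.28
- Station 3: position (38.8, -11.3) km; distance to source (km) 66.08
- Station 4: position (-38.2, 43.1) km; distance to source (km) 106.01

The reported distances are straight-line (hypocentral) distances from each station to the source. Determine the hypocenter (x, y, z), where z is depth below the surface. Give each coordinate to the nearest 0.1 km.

Each station gives a sphere (x−x_i)² + (y−y_i)² + z² = d_i² (stations at z=0).
Subtracting the Station 1 sphere from Station 2 and Station 3: z² cancels, leaving linear equations in x and y:
-98.0 x − 75.2 y = 2808.50
-43.4 x − 81.2 y = 3270.48
Solving: x ≈ 3.811, y ≈ -42.314 km (keep extra digits for the depth step; rounded: 3.8, -42.3).
Then from the Station 1 sphere: z² = 102.58² − (x − 60.5)² − (y − 29.3)² with x = 3.811, y = -42.314, so z ≈ 46.695 ≈ 46.7 km.

x ≈ 3.8 km, y ≈ -42.3 km, depth ≈ 46.7 km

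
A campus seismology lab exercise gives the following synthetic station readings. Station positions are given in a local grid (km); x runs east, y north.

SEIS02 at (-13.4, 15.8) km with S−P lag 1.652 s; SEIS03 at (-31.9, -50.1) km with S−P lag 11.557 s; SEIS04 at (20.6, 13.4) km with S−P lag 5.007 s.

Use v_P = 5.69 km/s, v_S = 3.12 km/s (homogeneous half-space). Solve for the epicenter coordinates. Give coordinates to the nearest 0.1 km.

Distance from S−P lag: d = Δt · v_P v_S / (v_P − v_S) = Δt · (5.69·3.12)/(5.69−3.12) ≈ 6.9077·Δt.
So d_SEIS02 = 11.41, d_SEIS03 = 79.83, d_SEIS04 = 34.59 km.
Circle about each station: (x + 13.4)² + (y − 15.8)² = 11.41²; (x + 31.9)² + (y + 50.1)² = 79.83²; (x − 20.6)² + (y − 13.4)² = 34.59².
Subtracting pairs of circle equations eliminates x²+y² and gives linear equations (the radical axes):
-37.0 x − 131.8 y = -3144.22
68.0 x − 4.8 y = -891.56
Solving the 2×2 system: x ≈ -11.2, y ≈ 27.0 km.

x ≈ -11.2 km, y ≈ 27.0 km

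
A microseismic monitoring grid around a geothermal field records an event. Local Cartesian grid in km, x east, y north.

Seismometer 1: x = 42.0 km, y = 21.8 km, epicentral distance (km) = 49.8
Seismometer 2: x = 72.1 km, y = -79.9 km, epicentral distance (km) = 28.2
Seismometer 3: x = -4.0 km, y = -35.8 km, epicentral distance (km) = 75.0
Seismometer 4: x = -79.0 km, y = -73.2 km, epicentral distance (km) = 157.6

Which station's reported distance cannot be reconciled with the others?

Seismometer 2

Solve using three stations at a time. Using Seismometer 1, Seismometer 3, Seismometer 4 (subtract circle equations pairwise → linear system) gives (x, y) ≈ (69.3, -19.9).
Distances from that point to each station vs reported:
  Seismometer 1: calculated 49.8 vs reported 49.8 → residual 0.0 km
  Seismometer 2: calculated 60.1 vs reported 28.2 → residual 31.9 km
  Seismometer 3: calculated 75.0 vs reported 75.0 → residual 0.0 km
  Seismometer 4: calculated 157.6 vs reported 157.6 → residual 0.0 km
Seismometer 1, Seismometer 3, Seismometer 4 are mutually consistent (residuals ≈ 0); Seismometer 2 is off by 31.9 km.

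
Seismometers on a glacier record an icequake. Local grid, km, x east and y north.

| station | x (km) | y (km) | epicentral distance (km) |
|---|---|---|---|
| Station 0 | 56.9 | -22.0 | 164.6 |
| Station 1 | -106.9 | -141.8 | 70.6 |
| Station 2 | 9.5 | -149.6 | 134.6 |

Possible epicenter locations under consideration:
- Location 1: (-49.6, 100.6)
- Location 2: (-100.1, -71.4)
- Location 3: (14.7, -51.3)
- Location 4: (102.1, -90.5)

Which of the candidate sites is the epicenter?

For each candidate, compare |candidate − station| to the reported distance:
Location 1: residuals Station 0 2.2, Station 1 178.5, Station 2 122.5 → max 178.5 km
Location 2: residuals Station 0 0.0, Station 1 0.1, Station 2 0.0 → max 0.1 km
Location 3: residuals Station 0 113.2, Station 1 81.0, Station 2 36.2 → max 113.2 km
Location 4: residuals Station 0 82.5, Station 1 144.6, Station 2 24.7 → max 144.6 km
Only Location 2 has all residuals ≈ 0.

Location 2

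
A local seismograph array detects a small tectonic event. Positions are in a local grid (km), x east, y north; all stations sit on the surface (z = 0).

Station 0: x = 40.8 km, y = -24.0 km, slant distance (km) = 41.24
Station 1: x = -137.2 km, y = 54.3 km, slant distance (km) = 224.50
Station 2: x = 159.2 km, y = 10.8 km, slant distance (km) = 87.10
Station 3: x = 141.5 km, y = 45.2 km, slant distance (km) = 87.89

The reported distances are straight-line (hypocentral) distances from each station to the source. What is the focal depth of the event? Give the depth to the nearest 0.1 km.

depth ≈ 16.3 km

Each station gives a sphere (x−x_i)² + (y−y_i)² + z² = d_i² (stations at z=0).
Subtracting the Station 0 sphere from Station 1 and Station 2: z² cancels, leaving linear equations in x and y:
-356.0 x + 156.6 y = -29167.82
236.8 x + 69.6 y = 17334.97
Solving: x ≈ 76.701, y ≈ -11.893 km (keep extra digits for the depth step; rounded: 76.7, -11.9).
Then from the Station 0 sphere: z² = 41.24² − (x − 40.8)² − (y + 24.0)² with x = 76.701, y = -11.893, so z ≈ 16.287 ≈ 16.3 km.
Check against Station 3 (with the unrounded solution): distance 87.89 ≈ 87.89 km. ✓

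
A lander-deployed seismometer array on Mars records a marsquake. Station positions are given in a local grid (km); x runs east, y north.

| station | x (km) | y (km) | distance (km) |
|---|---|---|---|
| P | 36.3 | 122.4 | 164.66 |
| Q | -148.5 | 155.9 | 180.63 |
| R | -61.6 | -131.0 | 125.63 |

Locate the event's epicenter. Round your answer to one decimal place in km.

Circle about each station: (x − 36.3)² + (y − 122.4)² = 164.66²; (x + 148.5)² + (y − 155.9)² = 180.63²; (x + 61.6)² + (y + 131.0)² = 125.63².
Subtracting pairs of circle equations eliminates x²+y² and gives linear equations (the radical axes):
-369.6 x + 67.0 y = 24543.33
-195.8 x − 506.8 y = 15986.13
Solving the 2×2 system: x ≈ -67.4, y ≈ -5.5 km.
Check against P (with the unrounded x, y): √((x − 36.3)²+(y − 122.4)²) = 164.66 ≈ 164.66 km. ✓

-67.4 km east, -5.5 km north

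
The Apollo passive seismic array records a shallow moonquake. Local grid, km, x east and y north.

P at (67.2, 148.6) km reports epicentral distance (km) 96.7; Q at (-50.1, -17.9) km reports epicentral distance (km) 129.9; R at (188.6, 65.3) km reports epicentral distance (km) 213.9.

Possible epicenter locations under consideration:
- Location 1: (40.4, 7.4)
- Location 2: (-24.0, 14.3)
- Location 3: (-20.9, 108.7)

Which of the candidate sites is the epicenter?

For each candidate, compare |candidate − station| to the reported distance:
Location 1: residuals P 47.0, Q 35.9, R 54.8 → max 54.8 km
Location 2: residuals P 65.6, Q 88.5, R 4.7 → max 88.5 km
Location 3: residuals P 0.0, Q 0.0, R 0.0 → max 0.0 km
Only Location 3 has all residuals ≈ 0.

Location 3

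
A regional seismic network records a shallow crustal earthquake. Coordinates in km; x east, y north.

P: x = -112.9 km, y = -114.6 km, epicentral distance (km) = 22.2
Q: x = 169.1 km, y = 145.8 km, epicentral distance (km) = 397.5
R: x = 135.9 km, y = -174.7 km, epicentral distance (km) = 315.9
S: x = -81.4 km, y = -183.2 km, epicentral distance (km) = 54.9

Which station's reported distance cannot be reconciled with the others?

R

Solve using three stations at a time. Using P, Q, S (subtract circle equations pairwise → linear system) gives (x, y) ≈ (-110.6, -136.7).
Distances from that point to each station vs reported:
  P: calculated 22.2 vs reported 22.2 → residual 0.0 km
  Q: calculated 397.5 vs reported 397.5 → residual 0.0 km
  R: calculated 249.4 vs reported 315.9 → residual 66.5 km
  S: calculated 54.9 vs reported 54.9 → residual 0.0 km
P, Q, S are mutually consistent (residuals ≈ 0); R is off by 66.5 km.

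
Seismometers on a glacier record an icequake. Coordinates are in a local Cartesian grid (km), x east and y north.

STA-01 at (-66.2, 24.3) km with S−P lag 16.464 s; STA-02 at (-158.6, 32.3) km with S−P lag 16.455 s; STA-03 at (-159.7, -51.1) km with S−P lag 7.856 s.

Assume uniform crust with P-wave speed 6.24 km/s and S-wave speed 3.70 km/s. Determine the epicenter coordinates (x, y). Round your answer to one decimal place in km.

-124.8 km east, -113.4 km north

Distance from S−P lag: d = Δt · v_P v_S / (v_P − v_S) = Δt · (6.24·3.70)/(6.24−3.70) ≈ 9.0898·Δt.
So d_STA-01 = 149.65, d_STA-02 = 149.57, d_STA-03 = 71.41 km.
Circle about each station: (x + 66.2)² + (y − 24.3)² = 149.65²; (x + 158.6)² + (y − 32.3)² = 149.57²; (x + 159.7)² + (y + 51.1)² = 71.41².
Subtracting the STA-01 equation from the STA-02 and STA-03 equations removes the quadratic terms:
-184.8 x + 16.0 y = 21248.26
-187.0 x − 150.8 y = 40438.10
Solving the 2×2 system: x ≈ -124.8, y ≈ -113.4 km.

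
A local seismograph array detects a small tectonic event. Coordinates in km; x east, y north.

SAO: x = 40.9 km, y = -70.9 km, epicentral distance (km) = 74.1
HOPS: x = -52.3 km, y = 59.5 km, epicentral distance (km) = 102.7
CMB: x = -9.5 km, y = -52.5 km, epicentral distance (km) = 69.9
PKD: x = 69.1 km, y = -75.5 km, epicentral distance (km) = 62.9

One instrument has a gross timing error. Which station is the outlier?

Solve using three stations at a time. Using SAO, HOPS, CMB (subtract circle equations pairwise → linear system) gives (x, y) ≈ (33.2, 2.7).
Distances from that point to each station vs reported:
  SAO: calculated 74.0 vs reported 74.1 → residual 0.1 km
  HOPS: calculated 102.6 vs reported 102.7 → residual 0.1 km
  CMB: calculated 69.8 vs reported 69.9 → residual 0.1 km
  PKD: calculated 86.1 vs reported 62.9 → residual 23.2 km
SAO, HOPS, CMB are mutually consistent (residuals ≈ 0); PKD is off by 23.2 km.

PKD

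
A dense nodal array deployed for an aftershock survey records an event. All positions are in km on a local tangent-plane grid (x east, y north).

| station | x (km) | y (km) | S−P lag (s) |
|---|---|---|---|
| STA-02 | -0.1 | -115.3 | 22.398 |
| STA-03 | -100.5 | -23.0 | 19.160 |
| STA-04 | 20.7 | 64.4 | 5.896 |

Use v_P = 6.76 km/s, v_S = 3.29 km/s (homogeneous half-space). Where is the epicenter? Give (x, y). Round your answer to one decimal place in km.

x ≈ 11.3 km, y ≈ 27.8 km

Distance from S−P lag: d = Δt · v_P v_S / (v_P − v_S) = Δt · (6.76·3.29)/(6.76−3.29) ≈ 6.4093·Δt.
So d_STA-02 = 143.56, d_STA-03 = 122.80, d_STA-04 = 37.79 km.
Circle about each station: (x + 0.1)² + (y + 115.3)² = 143.56²; (x + 100.5)² + (y + 23.0)² = 122.80²; (x − 20.7)² + (y − 64.4)² = 37.79².
Subtracting pairs of circle equations eliminates x²+y² and gives linear equations (the radical axes):
-200.8 x + 184.6 y = 2864.78
41.6 x + 359.4 y = 10463.14
Solving the 2×2 system: x ≈ 11.3, y ≈ 27.8 km.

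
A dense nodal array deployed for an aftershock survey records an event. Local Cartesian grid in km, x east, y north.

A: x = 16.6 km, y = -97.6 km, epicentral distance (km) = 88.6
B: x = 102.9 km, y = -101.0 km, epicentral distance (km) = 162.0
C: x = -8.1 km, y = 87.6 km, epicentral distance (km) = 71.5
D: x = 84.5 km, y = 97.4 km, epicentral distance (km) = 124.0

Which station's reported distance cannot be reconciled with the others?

Solve using three stations at a time. Using B, C, D (subtract circle equations pairwise → linear system) gives (x, y) ≈ (-9.1, 16.1).
Distances from that point to each station vs reported:
  A: calculated 116.5 vs reported 88.6 → residual 27.9 km
  B: calculated 162.0 vs reported 162.0 → residual 0.0 km
  C: calculated 71.6 vs reported 71.5 → residual 0.1 km
  D: calculated 124.0 vs reported 124.0 → residual 0.0 km
B, C, D are mutually consistent (residuals ≈ 0); A is off by 27.9 km.

A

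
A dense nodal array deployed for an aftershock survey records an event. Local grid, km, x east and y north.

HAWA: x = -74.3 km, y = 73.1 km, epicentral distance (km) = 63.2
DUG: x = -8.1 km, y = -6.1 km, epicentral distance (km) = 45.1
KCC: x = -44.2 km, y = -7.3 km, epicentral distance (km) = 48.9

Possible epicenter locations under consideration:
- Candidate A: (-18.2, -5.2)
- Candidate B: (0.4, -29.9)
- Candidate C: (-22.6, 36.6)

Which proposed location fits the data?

For each candidate, compare |candidate − station| to the reported distance:
Candidate A: residuals HAWA 33.1, DUG 35.0, KCC 22.8 → max 35.0 km
Candidate B: residuals HAWA 64.0, DUG 19.8, KCC 1.1 → max 64.0 km
Candidate C: residuals HAWA 0.1, DUG 0.0, KCC 0.0 → max 0.1 km
Only Candidate C has all residuals ≈ 0.

Candidate C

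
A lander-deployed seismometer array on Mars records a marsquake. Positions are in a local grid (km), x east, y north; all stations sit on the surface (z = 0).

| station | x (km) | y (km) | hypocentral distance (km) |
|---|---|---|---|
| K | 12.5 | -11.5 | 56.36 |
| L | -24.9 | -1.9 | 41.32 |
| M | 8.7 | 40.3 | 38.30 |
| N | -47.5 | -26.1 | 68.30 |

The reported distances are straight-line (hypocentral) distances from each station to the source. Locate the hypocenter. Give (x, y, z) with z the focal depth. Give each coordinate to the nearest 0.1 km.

(-16.7, 28.9, 26.3)

Each station gives a sphere (x−x_i)² + (y−y_i)² + z² = d_i² (stations at z=0).
Subtracting the K sphere from L and M: z² cancels, leaving linear equations in x and y:
-74.8 x + 19.2 y = 1804.23
-7.6 x + 103.6 y = 3120.84
Solving: x ≈ -16.703, y ≈ 28.899 km (keep extra digits for the depth step; rounded: -16.7, 28.9).
Then from the K sphere: z² = 56.36² − (x − 12.5)² − (y + 11.5)² with x = -16.703, y = 28.899, so z ≈ 26.297 ≈ 26.3 km.
Check against N (with the unrounded solution): distance 68.30 ≈ 68.30 km. ✓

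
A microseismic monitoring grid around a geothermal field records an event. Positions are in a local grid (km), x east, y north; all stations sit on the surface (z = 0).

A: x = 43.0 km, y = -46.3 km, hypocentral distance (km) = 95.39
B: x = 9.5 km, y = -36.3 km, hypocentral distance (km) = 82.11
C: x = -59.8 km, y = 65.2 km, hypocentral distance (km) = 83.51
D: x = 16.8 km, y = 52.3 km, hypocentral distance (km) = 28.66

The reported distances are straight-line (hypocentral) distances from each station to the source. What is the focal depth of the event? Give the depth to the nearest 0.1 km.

26.4 km

Each station gives a sphere (x−x_i)² + (y−y_i)² + z² = d_i² (stations at z=0).
Subtracting the A sphere from B and C: z² cancels, leaving linear equations in x and y:
-67.0 x + 20.0 y = -227.55
-205.6 x + 223.0 y = 5959.72
Solving: x ≈ 15.693, y ≈ 41.194 km (keep extra digits for the depth step; rounded: 15.7, 41.2).
Then from the A sphere: z² = 95.39² − (x − 43.0)² − (y + 46.3)² with x = 15.693, y = 41.194, so z ≈ 26.427 ≈ 26.4 km.
Check against D (with the unrounded solution): distance 28.69 ≈ 28.66 km. ✓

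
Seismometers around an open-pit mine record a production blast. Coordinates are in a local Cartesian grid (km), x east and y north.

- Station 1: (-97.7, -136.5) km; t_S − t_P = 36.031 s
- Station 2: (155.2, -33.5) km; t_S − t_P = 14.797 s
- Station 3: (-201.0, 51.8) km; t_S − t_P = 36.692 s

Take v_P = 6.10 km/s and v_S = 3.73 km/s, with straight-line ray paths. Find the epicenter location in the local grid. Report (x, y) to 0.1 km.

Distance from S−P lag: d = Δt · v_P v_S / (v_P − v_S) = Δt · (6.10·3.73)/(6.10−3.73) ≈ 9.6004·Δt.
So d_Station 1 = 345.91, d_Station 2 = 142.06, d_Station 3 = 352.26 km.
Circle about each station: (x + 97.7)² + (y + 136.5)² = 345.91²; (x − 155.2)² + (y + 33.5)² = 142.06²; (x + 201.0)² + (y − 51.8)² = 352.26².
Subtracting the Station 1 equation from the Station 2 and Station 3 equations removes the quadratic terms:
505.8 x + 206.0 y = 96504.43
-206.6 x + 376.6 y = 10473.32
Solving the 2×2 system: x ≈ 146.7, y ≈ 108.3 km.

x ≈ 146.7 km, y ≈ 108.3 km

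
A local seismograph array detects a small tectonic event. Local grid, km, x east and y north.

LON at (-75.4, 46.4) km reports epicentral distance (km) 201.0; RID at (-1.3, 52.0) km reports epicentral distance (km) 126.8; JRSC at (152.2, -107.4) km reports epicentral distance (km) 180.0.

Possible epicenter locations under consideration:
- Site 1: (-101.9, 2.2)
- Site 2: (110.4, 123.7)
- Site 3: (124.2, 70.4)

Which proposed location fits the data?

Site 3

For each candidate, compare |candidate − station| to the reported distance:
Site 1: residuals LON 149.5, RID 14.5, JRSC 96.7 → max 149.5 km
Site 2: residuals LON 0.2, RID 5.9, JRSC 54.8 → max 54.8 km
Site 3: residuals LON 0.0, RID 0.0, JRSC 0.0 → max 0.0 km
Only Site 3 has all residuals ≈ 0.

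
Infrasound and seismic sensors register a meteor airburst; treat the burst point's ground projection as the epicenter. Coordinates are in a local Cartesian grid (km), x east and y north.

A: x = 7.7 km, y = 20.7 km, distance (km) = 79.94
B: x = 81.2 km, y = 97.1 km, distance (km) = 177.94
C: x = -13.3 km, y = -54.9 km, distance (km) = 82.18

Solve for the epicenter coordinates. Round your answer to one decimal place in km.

Circle about each station: (x − 7.7)² + (y − 20.7)² = 79.94²; (x − 81.2)² + (y − 97.1)² = 177.94²; (x + 13.3)² + (y + 54.9)² = 82.18².
Subtracting the A equation from the B and C equations removes the quadratic terms:
147.0 x + 152.8 y = -9738.17
-42.0 x − 151.2 y = 2339.97
Solving the 2×2 system: x ≈ -70.5, y ≈ 4.1 km.
Check against A (with the unrounded x, y): √((x − 7.7)²+(y − 20.7)²) = 79.96 ≈ 79.94 km. ✓

(-70.5, 4.1)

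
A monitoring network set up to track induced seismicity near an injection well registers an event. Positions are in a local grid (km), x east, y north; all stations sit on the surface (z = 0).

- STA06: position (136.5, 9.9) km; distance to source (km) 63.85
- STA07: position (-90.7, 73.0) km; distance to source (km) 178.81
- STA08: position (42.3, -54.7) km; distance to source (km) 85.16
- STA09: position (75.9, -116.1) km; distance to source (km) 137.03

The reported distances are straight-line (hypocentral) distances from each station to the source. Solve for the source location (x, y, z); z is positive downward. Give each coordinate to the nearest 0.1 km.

Each station gives a sphere (x−x_i)² + (y−y_i)² + z² = d_i² (stations at z=0).
Subtracting the STA06 sphere from STA07 and STA08: z² cancels, leaving linear equations in x and y:
-454.4 x + 126.2 y = -33070.96
-188.4 x − 129.2 y = -17124.28
Solving: x ≈ 78.001, y ≈ 18.800 km (keep extra digits for the depth step; rounded: 78.0, 18.8).
Then from the STA06 sphere: z² = 63.85² − (x − 136.5)² − (y − 9.9)² with x = 78.001, y = 18.800, so z ≈ 23.989 ≈ 24.0 km.

(78.0, 18.8, 24.0)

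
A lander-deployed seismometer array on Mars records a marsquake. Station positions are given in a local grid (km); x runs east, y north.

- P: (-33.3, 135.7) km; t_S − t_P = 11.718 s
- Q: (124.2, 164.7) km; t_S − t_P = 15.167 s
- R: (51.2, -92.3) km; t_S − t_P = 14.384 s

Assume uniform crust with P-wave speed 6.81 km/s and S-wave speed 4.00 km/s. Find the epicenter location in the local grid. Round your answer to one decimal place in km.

(36.9, 46.4)

Distance from S−P lag: d = Δt · v_P v_S / (v_P − v_S) = Δt · (6.81·4.00)/(6.81−4.00) ≈ 9.6940·Δt.
So d_P = 113.59, d_Q = 147.03, d_R = 139.44 km.
Circle about each station: (x + 33.3)² + (y − 135.7)² = 113.59²; (x − 124.2)² + (y − 164.7)² = 147.03²; (x − 51.2)² + (y + 92.3)² = 139.44².
Subtracting the P equation from the Q and R equations removes the quadratic terms:
315.0 x + 58.0 y = 14313.22
169.0 x − 456.0 y = -14923.48
Solving the 2×2 system: x ≈ 36.9, y ≈ 46.4 km.
Check against P (with the unrounded x, y): √((x + 33.3)²+(y − 135.7)²) = 113.59 ≈ 113.59 km. ✓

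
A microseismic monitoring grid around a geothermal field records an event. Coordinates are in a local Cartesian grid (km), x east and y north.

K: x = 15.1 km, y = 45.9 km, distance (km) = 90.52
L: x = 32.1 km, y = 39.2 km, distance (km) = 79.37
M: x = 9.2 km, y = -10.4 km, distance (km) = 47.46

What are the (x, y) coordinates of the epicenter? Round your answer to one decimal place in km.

47.3 km east, -38.7 km north

Circle about each station: (x − 15.1)² + (y − 45.9)² = 90.52²; (x − 32.1)² + (y − 39.2)² = 79.37²; (x − 9.2)² + (y + 10.4)² = 47.46².
Subtracting the K equation from the L and M equations removes the quadratic terms:
34.0 x − 13.4 y = 2126.50
-11.8 x − 112.6 y = 3799.40
Solving the 2×2 system: x ≈ 47.3, y ≈ -38.7 km.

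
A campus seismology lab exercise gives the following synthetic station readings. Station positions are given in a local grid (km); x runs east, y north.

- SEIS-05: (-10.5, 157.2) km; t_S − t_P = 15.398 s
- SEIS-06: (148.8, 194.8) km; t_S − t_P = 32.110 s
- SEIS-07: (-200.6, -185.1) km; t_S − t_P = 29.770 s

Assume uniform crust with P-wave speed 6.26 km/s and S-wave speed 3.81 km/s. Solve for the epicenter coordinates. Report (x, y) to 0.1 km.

Distance from S−P lag: d = Δt · v_P v_S / (v_P − v_S) = Δt · (6.26·3.81)/(6.26−3.81) ≈ 9.7349·Δt.
So d_SEIS-05 = 149.90, d_SEIS-06 = 312.59, d_SEIS-07 = 289.81 km.
Circle about each station: (x + 10.5)² + (y − 157.2)² = 149.90²; (x − 148.8)² + (y − 194.8)² = 312.59²; (x + 200.6)² + (y + 185.1)² = 289.81².
Subtracting the SEIS-05 equation from the SEIS-06 and SEIS-07 equations removes the quadratic terms:
318.6 x + 75.2 y = -39976.11
-380.2 x − 684.6 y = -11839.55
Solving the 2×2 system: x ≈ -149.1, y ≈ 100.1 km.

x ≈ -149.1 km, y ≈ 100.1 km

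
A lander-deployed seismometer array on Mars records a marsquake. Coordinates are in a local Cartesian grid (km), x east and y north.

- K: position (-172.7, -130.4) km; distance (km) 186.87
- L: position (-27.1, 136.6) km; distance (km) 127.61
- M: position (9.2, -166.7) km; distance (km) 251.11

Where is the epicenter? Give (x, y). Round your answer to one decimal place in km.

x ≈ -119.7 km, y ≈ 48.8 km

Circle about each station: (x + 172.7)² + (y + 130.4)² = 186.87²; (x + 27.1)² + (y − 136.6)² = 127.61²; (x − 9.2)² + (y + 166.7)² = 251.11².
Subtracting the K equation from the L and M equations removes the quadratic terms:
291.2 x + 534.0 y = -8799.40
363.8 x − 72.6 y = -47091.76
Solving the 2×2 system: x ≈ -119.7, y ≈ 48.8 km.
Check against K (with the unrounded x, y): √((x + 172.7)²+(y + 130.4)²) = 186.87 ≈ 186.87 km. ✓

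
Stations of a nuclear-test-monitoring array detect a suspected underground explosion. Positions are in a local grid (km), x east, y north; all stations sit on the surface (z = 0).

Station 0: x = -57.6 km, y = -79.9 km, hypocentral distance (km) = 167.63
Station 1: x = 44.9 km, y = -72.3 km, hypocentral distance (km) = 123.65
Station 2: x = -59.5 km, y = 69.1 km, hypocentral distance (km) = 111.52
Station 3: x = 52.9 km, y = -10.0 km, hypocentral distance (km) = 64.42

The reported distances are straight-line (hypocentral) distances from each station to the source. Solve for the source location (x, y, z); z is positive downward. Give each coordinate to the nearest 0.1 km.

x ≈ 46.9 km, y ≈ 48.5 km, depth ≈ 26.3 km

Each station gives a sphere (x−x_i)² + (y−y_i)² + z² = d_i² (stations at z=0).
Subtracting the Station 0 sphere from Station 1 and Station 2: z² cancels, leaving linear equations in x and y:
205.0 x + 15.2 y = 10352.02
-3.8 x + 298.0 y = 14276.40
Solving: x ≈ 46.901, y ≈ 48.505 km (keep extra digits for the depth step; rounded: 46.9, 48.5).
Then from the Station 0 sphere: z² = 167.63² − (x + 57.6)² − (y + 79.9)² with x = 46.901, y = 48.505, so z ≈ 26.297 ≈ 26.3 km.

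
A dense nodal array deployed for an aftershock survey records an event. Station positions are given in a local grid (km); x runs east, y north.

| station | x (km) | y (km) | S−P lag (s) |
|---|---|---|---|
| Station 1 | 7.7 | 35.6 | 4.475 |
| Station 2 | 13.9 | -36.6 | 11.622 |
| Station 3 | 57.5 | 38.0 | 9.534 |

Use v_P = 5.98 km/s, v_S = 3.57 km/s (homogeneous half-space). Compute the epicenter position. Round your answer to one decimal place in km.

-24.3 km east, 59.0 km north

Distance from S−P lag: d = Δt · v_P v_S / (v_P − v_S) = Δt · (5.98·3.57)/(5.98−3.57) ≈ 8.8583·Δt.
So d_Station 1 = 39.64, d_Station 2 = 102.95, d_Station 3 = 84.46 km.
Circle about each station: (x − 7.7)² + (y − 35.6)² = 39.64²; (x − 13.9)² + (y + 36.6)² = 102.95²; (x − 57.5)² + (y − 38.0)² = 84.46².
Subtracting pairs of circle equations eliminates x²+y² and gives linear equations (the radical axes):
12.4 x − 144.4 y = -8821.25
99.6 x + 4.8 y = -2138.56
Solving the 2×2 system: x ≈ -24.3, y ≈ 59.0 km.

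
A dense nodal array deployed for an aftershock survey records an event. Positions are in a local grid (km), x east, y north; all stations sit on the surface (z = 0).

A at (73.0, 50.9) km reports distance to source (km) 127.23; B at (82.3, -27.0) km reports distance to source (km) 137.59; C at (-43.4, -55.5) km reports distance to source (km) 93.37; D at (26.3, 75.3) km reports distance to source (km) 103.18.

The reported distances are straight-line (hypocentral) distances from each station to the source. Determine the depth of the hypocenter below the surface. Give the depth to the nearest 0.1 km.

Each station gives a sphere (x−x_i)² + (y−y_i)² + z² = d_i² (stations at z=0).
Subtracting the A sphere from B and C: z² cancels, leaving linear equations in x and y:
18.6 x − 155.8 y = -3161.06
-232.8 x − 212.8 y = 4513.52
Solving: x ≈ -34.202, y ≈ 16.206 km (keep extra digits for the depth step; rounded: -34.2, 16.2).
Then from the A sphere: z² = 127.23² − (x − 73.0)² − (y − 50.9)² with x = -34.202, y = 16.206, so z ≈ 59.089 ≈ 59.1 km.

depth ≈ 59.1 km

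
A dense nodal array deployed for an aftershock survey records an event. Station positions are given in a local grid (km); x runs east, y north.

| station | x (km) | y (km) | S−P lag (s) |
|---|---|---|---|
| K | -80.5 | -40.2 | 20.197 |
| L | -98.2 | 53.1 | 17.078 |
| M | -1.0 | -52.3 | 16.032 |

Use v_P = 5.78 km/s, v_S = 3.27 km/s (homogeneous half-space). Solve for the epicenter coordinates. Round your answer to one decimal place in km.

Distance from S−P lag: d = Δt · v_P v_S / (v_P − v_S) = Δt · (5.78·3.27)/(5.78−3.27) ≈ 7.5301·Δt.
So d_K = 152.09, d_L = 128.60, d_M = 120.72 km.
Circle about each station: (x + 80.5)² + (y + 40.2)² = 152.09²; (x + 98.2)² + (y − 53.1)² = 128.60²; (x + 1.0)² + (y + 52.3)² = 120.72².
Subtracting pairs of circle equations eliminates x²+y² and gives linear equations (the radical axes):
-35.4 x + 186.6 y = 10959.97
159.0 x − 24.2 y = 3198.05
Solving the 2×2 system: x ≈ 29.9, y ≈ 64.4 km.
Check against K (with the unrounded x, y): √((x + 80.5)²+(y + 40.2)²) = 152.10 ≈ 152.09 km. ✓

(29.9, 64.4)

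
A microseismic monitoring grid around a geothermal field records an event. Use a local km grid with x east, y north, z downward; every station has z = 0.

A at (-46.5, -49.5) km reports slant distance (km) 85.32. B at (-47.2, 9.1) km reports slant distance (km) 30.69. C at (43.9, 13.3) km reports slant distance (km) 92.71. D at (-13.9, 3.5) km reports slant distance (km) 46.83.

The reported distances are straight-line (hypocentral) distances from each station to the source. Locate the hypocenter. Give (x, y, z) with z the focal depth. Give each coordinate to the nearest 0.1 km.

Each station gives a sphere (x−x_i)² + (y−y_i)² + z² = d_i² (stations at z=0).
Subtracting the A sphere from B and C: z² cancels, leaving linear equations in x and y:
-1.4 x + 117.2 y = 4035.78
180.8 x + 125.6 y = -3824.04
Solving: x ≈ -44.701, y ≈ 33.901 km (keep extra digits for the depth step; rounded: -44.7, 33.9).
Then from the A sphere: z² = 85.32² − (x + 46.5)² − (y + 49.5)² with x = -44.701, y = 33.901, so z ≈ 17.904 ≈ 17.9 km.
Check against D (with the unrounded solution): distance 46.83 ≈ 46.83 km. ✓

(-44.7, 33.9, 17.9)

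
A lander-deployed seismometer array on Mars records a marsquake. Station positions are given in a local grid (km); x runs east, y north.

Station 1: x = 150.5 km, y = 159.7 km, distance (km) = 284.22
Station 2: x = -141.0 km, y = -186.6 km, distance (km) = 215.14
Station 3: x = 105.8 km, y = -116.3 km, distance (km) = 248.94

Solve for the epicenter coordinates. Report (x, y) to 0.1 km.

Circle about each station: (x − 150.5)² + (y − 159.7)² = 284.22²; (x + 141.0)² + (y + 186.6)² = 215.14²; (x − 105.8)² + (y + 116.3)² = 248.94².
Subtracting pairs of circle equations eliminates x²+y² and gives linear equations (the radical axes):
-583.0 x − 692.6 y = 41042.01
-89.4 x − 552.0 y = -4625.13
Solving the 2×2 system: x ≈ -99.5, y ≈ 24.5 km.

-99.5 km east, 24.5 km north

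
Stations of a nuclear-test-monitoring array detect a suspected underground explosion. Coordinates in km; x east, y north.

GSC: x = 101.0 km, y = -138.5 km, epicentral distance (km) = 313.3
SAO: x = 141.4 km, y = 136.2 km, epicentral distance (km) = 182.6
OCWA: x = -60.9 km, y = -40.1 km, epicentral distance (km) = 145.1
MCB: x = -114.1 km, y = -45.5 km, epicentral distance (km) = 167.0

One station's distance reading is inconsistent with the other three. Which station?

GSC

Solve using three stations at a time. Using SAO, OCWA, MCB (subtract circle equations pairwise → linear system) gives (x, y) ≈ (-38.1, 103.1).
Distances from that point to each station vs reported:
  GSC: calculated 278.7 vs reported 313.3 → residual 34.6 km
  SAO: calculated 182.5 vs reported 182.6 → residual 0.1 km
  OCWA: calculated 145.0 vs reported 145.1 → residual 0.1 km
  MCB: calculated 166.9 vs reported 167.0 → residual 0.1 km
SAO, OCWA, MCB are mutually consistent (residuals ≈ 0); GSC is off by 34.6 km.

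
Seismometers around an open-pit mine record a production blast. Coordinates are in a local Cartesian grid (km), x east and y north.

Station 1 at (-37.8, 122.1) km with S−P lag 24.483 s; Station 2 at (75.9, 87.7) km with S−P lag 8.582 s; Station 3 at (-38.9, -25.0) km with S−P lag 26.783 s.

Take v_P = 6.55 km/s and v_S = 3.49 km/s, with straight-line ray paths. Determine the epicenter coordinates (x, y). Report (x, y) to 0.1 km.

Distance from S−P lag: d = Δt · v_P v_S / (v_P − v_S) = Δt · (6.55·3.49)/(6.55−3.49) ≈ 7.4704·Δt.
So d_Station 1 = 182.90, d_Station 2 = 64.11, d_Station 3 = 200.08 km.
Circle about each station: (x + 37.8)² + (y − 122.1)² = 182.90²; (x − 75.9)² + (y − 87.7)² = 64.11²; (x + 38.9)² + (y + 25.0)² = 200.08².
Subtracting the Station 1 equation from the Station 2 and Station 3 equations removes the quadratic terms:
227.4 x − 68.8 y = 26457.17
-2.2 x − 294.2 y = -20778.64
Solving the 2×2 system: x ≈ 137.4, y ≈ 69.6 km.
Check against Station 1 (with the unrounded x, y): √((x + 37.8)²+(y − 122.1)²) = 182.90 ≈ 182.90 km. ✓

137.4 km east, 69.6 km north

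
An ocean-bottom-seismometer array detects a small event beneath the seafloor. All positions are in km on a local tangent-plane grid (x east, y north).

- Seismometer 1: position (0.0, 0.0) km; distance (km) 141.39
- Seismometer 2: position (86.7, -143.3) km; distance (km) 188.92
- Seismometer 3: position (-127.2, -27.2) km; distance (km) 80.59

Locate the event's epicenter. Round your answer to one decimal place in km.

x ≈ -97.7 km, y ≈ -102.2 km

Circle about each station: x² + y² = 141.39²; (x − 86.7)² + (y + 143.3)² = 188.92²; (x + 127.2)² + (y + 27.2)² = 80.59².
Subtracting the Seismometer 1 equation from the Seismometer 2 and Seismometer 3 equations removes the quadratic terms:
173.4 x − 286.6 y = 12352.15
-254.4 x − 54.4 y = 30416.06
Solving the 2×2 system: x ≈ -97.7, y ≈ -102.2 km.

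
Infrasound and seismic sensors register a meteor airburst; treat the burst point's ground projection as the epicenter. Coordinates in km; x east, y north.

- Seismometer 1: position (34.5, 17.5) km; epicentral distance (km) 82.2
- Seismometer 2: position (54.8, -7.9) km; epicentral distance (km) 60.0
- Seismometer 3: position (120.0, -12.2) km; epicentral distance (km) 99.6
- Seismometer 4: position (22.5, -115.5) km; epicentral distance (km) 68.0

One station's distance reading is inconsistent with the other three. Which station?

Solve using three stations at a time. Using Seismometer 1, Seismometer 2, Seismometer 3 (subtract circle equations pairwise → linear system) gives (x, y) ≈ (35.3, -64.8).
Distances from that point to each station vs reported:
  Seismometer 1: calculated 82.3 vs reported 82.2 → residual 0.1 km
  Seismometer 2: calculated 60.1 vs reported 60.0 → residual 0.1 km
  Seismometer 3: calculated 99.7 vs reported 99.6 → residual 0.1 km
  Seismometer 4: calculated 52.3 vs reported 68.0 → residual 15.7 km
Seismometer 1, Seismometer 2, Seismometer 3 are mutually consistent (residuals ≈ 0); Seismometer 4 is off by 15.7 km.

Seismometer 4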